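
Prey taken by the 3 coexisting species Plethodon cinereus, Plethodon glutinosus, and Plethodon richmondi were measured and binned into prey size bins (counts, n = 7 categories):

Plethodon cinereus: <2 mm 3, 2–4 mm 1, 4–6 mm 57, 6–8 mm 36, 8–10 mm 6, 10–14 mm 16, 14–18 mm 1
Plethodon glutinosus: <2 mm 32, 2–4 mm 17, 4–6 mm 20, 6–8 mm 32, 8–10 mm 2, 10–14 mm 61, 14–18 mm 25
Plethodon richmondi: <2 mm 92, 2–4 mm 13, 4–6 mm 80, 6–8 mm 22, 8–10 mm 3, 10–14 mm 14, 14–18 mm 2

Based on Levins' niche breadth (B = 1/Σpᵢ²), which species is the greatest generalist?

Proportions for Plethodon cinereus (n=120): 3/120=0.0250, 1/120=0.0083, 57/120=0.4750, 36/120=0.3000, 6/120=0.0500, 16/120=0.1333, 1/120=0.0083
Proportions for Plethodon glutinosus (n=189): 32/189=0.1693, 17/189=0.0899, 20/189=0.1058, 32/189=0.1693, 2/189=0.0106, 61/189=0.3228, 25/189=0.1323
Proportions for Plethodon richmondi (n=226): 92/226=0.4071, 13/226=0.0575, 80/226=0.3540, 22/226=0.0973, 3/226=0.0133, 14/226=0.0619, 2/226=0.0088
Σp_cineᵢ² = 0.0250² + 0.0083² + 0.4750² + 0.3000² + 0.0500² + 0.1333² + 0.0083² = 0.000625 + 0.000069 + 0.225625 + 0.090000 + 0.002500 + 0.017769 + 0.000069 = 0.336657
B_cine = 1 / 0.336657 = 2.9704
Σp_glutᵢ² = 0.1693² + 0.0899² + 0.1058² + 0.1693² + 0.0106² + 0.3228² + 0.1323² = 0.028662 + 0.008082 + 0.011194 + 0.028662 + 0.000112 + 0.104200 + 0.017503 = 0.198415
B_glut = 1 / 0.198415 = 5.0399
Σp_richᵢ² = 0.4071² + 0.0575² + 0.3540² + 0.0973² + 0.0133² + 0.0619² + 0.0088² = 0.165730 + 0.003306 + 0.125316 + 0.009467 + 0.000177 + 0.003832 + 0.000077 = 0.307905
B_rich = 1 / 0.307905 = 3.2478
Highest B → broadest niche (most generalist): Plethodon glutinosus (B = 5.04).

Plethodon glutinosus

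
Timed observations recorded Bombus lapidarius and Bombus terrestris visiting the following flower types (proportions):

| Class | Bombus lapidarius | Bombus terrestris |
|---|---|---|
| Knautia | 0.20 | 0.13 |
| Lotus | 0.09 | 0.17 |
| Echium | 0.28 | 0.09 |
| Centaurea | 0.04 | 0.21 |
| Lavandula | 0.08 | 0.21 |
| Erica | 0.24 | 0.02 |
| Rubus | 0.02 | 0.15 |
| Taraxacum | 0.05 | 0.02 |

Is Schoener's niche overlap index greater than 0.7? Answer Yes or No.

Σ|p₁ᵢ − p₂ᵢ| = 0.07 + 0.08 + 0.19 + 0.17 + 0.13 + 0.22 + 0.13 + 0.03 = 1.02
D = 1 − ½ × 1.02 = 1 − 0.510 = 0.4900
D = 0.4900 < 0.7 → No.

No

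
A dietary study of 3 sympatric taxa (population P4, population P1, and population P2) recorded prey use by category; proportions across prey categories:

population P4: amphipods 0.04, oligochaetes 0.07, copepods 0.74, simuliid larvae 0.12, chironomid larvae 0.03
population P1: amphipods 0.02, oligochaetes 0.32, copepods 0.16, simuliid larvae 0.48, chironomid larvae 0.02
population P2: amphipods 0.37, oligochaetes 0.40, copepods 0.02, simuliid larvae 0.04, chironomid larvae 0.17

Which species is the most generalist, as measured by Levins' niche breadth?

population P2

Σp_P4ᵢ² = 0.04² + 0.07² + 0.74² + 0.12² + 0.03² = 0.0016 + 0.0049 + 0.5476 + 0.0144 + 0.0009 = 0.5694
B_P4 = 1 / 0.5694 = 1.7562
Σp_P1ᵢ² = 0.02² + 0.32² + 0.16² + 0.48² + 0.02² = 0.0004 + 0.1024 + 0.0256 + 0.2304 + 0.0004 = 0.3592
B_P1 = 1 / 0.3592 = 2.7840
Σp_P2ᵢ² = 0.37² + 0.40² + 0.02² + 0.04² + 0.17² = 0.1369 + 0.1600 + 0.0004 + 0.0016 + 0.0289 = 0.3278
B_P2 = 1 / 0.3278 = 3.0506
Highest B → broadest niche (most generalist): population P2 (B = 3.05).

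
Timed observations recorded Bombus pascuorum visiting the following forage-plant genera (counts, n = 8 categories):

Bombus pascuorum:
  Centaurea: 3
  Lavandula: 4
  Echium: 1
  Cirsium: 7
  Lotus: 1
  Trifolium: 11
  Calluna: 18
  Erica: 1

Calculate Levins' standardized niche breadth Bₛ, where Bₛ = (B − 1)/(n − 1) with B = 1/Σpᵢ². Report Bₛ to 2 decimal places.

0.44

Proportions for Bombus pascuorum (n=46): 3/46=0.0652, 4/46=0.0870, 1/46=0.0217, 7/46=0.1522, 1/46=0.0217, 11/46=0.2391, 18/46=0.3913, 1/46=0.0217
Σpᵢ² = 0.0652² + 0.0870² + 0.0217² + 0.1522² + 0.0217² + 0.2391² + 0.3913² + 0.0217² = 0.004251 + 0.007569 + 0.000471 + 0.023165 + 0.000471 + 0.057169 + 0.153116 + 0.000471 = 0.246683
B = 1 / 0.246683 = 4.0538
Bₛ = (B − 1)/(n − 1) = (4.0538 − 1)/(8 − 1) = 3.0538/7 = 0.4363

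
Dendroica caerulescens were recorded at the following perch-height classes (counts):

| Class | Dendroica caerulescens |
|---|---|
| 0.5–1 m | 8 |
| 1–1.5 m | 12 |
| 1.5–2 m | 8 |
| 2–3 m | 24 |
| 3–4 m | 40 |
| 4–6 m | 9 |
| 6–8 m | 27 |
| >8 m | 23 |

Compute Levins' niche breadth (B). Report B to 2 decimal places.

Proportions for Dendroica caerulescens (n=151): 8/151=0.0530, 12/151=0.0795, 8/151=0.0530, 24/151=0.1589, 40/151=0.2649, 9/151=0.0596, 27/151=0.1788, 23/151=0.1523
Σpᵢ² = 0.0530² + 0.0795² + 0.0530² + 0.1589² + 0.2649² + 0.0596² + 0.1788² + 0.1523² = 0.002809 + 0.006320 + 0.002809 + 0.025249 + 0.070172 + 0.003552 + 0.031969 + 0.023195 = 0.166075
B = 1 / 0.166075 = 6.0214

6.02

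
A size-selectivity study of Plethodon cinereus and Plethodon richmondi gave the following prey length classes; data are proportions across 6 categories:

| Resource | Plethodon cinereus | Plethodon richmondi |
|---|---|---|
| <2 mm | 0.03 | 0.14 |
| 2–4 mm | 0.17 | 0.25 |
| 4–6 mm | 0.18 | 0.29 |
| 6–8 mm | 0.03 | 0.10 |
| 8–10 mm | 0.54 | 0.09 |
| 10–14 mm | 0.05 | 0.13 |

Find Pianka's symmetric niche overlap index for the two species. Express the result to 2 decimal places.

Σ p₁ᵢp₂ᵢ = 0.0042 + 0.0425 + 0.0522 + 0.0030 + 0.0486 + 0.0065 = 0.1570
Σp_1ᵢ² = 0.03² + 0.17² + 0.18² + 0.03² + 0.54² + 0.05² = 0.0009 + 0.0289 + 0.0324 + 0.0009 + 0.2916 + 0.0025 = 0.3572
Σp_2ᵢ² = 0.14² + 0.25² + 0.29² + 0.10² + 0.09² + 0.13² = 0.0196 + 0.0625 + 0.0841 + 0.0100 + 0.0081 + 0.0169 = 0.2012
O = 0.1570 / √(0.3572 × 0.2012) = 0.1570 / 0.26808 = 0.5856

0.59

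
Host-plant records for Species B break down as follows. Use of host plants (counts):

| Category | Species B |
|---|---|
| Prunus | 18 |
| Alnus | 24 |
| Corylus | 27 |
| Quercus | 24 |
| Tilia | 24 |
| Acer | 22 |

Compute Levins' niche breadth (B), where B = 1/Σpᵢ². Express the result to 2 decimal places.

Proportions for Species B (n=139): 18/139=0.1295, 24/139=0.1727, 27/139=0.1942, 24/139=0.1727, 24/139=0.1727, 22/139=0.1583
Σpᵢ² = 0.1295² + 0.1727² + 0.1942² + 0.1727² + 0.1727² + 0.1583² = 0.016770 + 0.029825 + 0.037714 + 0.029825 + 0.029825 + 0.025059 = 0.169018
B = 1 / 0.169018 = 5.9165

5.92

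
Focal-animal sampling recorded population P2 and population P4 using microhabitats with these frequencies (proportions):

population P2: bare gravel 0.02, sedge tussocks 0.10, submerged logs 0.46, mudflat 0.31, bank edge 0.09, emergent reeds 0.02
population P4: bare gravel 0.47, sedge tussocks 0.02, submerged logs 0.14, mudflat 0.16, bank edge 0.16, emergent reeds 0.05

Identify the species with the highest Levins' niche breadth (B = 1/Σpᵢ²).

population P4

Σp_P2ᵢ² = 0.02² + 0.10² + 0.46² + 0.31² + 0.09² + 0.02² = 0.0004 + 0.0100 + 0.2116 + 0.0961 + 0.0081 + 0.0004 = 0.3266
B_P2 = 1 / 0.3266 = 3.0618
Σp_P4ᵢ² = 0.47² + 0.02² + 0.14² + 0.16² + 0.16² + 0.05² = 0.2209 + 0.0004 + 0.0196 + 0.0256 + 0.0256 + 0.0025 = 0.2946
B_P4 = 1 / 0.2946 = 3.3944
Highest B → broadest niche (most generalist): population P4 (B = 3.39).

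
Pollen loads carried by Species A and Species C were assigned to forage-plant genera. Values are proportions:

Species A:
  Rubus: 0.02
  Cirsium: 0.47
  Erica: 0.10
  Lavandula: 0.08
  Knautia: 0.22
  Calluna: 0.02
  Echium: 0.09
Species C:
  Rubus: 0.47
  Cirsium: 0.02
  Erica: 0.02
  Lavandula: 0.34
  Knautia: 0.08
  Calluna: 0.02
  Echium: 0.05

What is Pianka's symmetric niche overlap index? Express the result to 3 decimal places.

Σ p₁ᵢp₂ᵢ = 0.0094 + 0.0094 + 0.0020 + 0.0272 + 0.0176 + 0.0004 + 0.0045 = 0.0705
Σp_1ᵢ² = 0.02² + 0.47² + 0.10² + 0.08² + 0.22² + 0.02² + 0.09² = 0.0004 + 0.2209 + 0.0100 + 0.0064 + 0.0484 + 0.0004 + 0.0081 = 0.2946
Σp_2ᵢ² = 0.47² + 0.02² + 0.02² + 0.34² + 0.08² + 0.02² + 0.05² = 0.2209 + 0.0004 + 0.0004 + 0.1156 + 0.0064 + 0.0004 + 0.0025 = 0.3466
O = 0.0705 / √(0.2946 × 0.3466) = 0.0705 / 0.319544 = 0.22063

0.221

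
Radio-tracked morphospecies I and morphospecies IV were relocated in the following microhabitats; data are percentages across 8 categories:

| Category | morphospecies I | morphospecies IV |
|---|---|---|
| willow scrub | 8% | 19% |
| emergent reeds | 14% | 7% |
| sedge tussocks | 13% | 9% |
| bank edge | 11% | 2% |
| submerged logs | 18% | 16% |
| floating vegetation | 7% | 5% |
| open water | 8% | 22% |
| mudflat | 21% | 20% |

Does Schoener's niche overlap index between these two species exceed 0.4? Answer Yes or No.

Convert percentages to proportions (divide by 100).
Σ|p₁ᵢ − p₂ᵢ| = 0.11 + 0.07 + 0.04 + 0.09 + 0.02 + 0.02 + 0.14 + 0.01 = 0.50
D = 1 − ½ × 0.50 = 1 − 0.250 = 0.7500
D = 0.7500 > 0.4 → Yes.

Yes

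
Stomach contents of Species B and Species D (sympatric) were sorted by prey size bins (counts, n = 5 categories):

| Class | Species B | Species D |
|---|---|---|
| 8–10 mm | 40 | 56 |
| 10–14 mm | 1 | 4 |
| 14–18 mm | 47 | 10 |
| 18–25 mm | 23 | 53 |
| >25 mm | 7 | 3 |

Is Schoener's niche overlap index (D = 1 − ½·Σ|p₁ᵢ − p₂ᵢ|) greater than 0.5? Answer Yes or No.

Yes

Proportions for Species B (n=118): 40/118=0.3390, 1/118=0.0085, 47/118=0.3983, 23/118=0.1949, 7/118=0.0593
Proportions for Species D (n=126): 56/126=0.4444, 4/126=0.0317, 10/126=0.0794, 53/126=0.4206, 3/126=0.0238
Σ|p₁ᵢ − p₂ᵢ| = 0.1054 + 0.0232 + 0.3189 + 0.2257 + 0.0355 = 0.7087
D = 1 − ½ × 0.7087 = 1 − 0.35435 = 0.64565
D = 0.64565 > 0.5 → Yes.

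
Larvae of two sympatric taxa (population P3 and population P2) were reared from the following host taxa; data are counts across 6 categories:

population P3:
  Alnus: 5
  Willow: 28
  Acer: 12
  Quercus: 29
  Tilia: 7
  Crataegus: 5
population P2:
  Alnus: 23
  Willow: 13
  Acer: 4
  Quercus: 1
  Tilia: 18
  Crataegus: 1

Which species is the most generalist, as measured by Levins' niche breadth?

population P3

Proportions for population P3 (n=86): 5/86=0.0581, 28/86=0.3256, 12/86=0.1395, 29/86=0.3372, 7/86=0.0814, 5/86=0.0581
Proportions for population P2 (n=60): 23/60=0.3833, 13/60=0.2167, 4/60=0.0667, 1/60=0.0167, 18/60=0.3000, 1/60=0.0167
Σp_P3ᵢ² = 0.0581² + 0.3256² + 0.1395² + 0.3372² + 0.0814² + 0.0581² = 0.003376 + 0.106015 + 0.019460 + 0.113704 + 0.006626 + 0.003376 = 0.252557
B_P3 = 1 / 0.252557 = 3.9595
Σp_P2ᵢ² = 0.3833² + 0.2167² + 0.0667² + 0.0167² + 0.3000² + 0.0167² = 0.146919 + 0.046959 + 0.004449 + 0.000279 + 0.090000 + 0.000279 = 0.288885
B_P2 = 1 / 0.288885 = 3.4616
Highest B → broadest niche (most generalist): population P3 (B = 3.96).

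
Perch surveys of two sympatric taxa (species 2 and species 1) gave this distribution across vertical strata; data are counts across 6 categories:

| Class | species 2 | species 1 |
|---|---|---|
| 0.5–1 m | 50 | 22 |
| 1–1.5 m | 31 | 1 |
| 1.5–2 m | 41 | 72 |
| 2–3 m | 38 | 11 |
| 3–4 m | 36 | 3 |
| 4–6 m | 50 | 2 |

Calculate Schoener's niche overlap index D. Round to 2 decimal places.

0.52

Proportions for species 2 (n=246): 50/246=0.2033, 31/246=0.1260, 41/246=0.1667, 38/246=0.1545, 36/246=0.1463, 50/246=0.2033
Proportions for species 1 (n=111): 22/111=0.1982, 1/111=0.0090, 72/111=0.6486, 11/111=0.0991, 3/111=0.0270, 2/111=0.0180
Σ|p₁ᵢ − p₂ᵢ| = 0.0051 + 0.1170 + 0.4819 + 0.0554 + 0.1193 + 0.1853 = 0.9640
D = 1 − ½ × 0.9640 = 1 − 0.48200 = 0.51800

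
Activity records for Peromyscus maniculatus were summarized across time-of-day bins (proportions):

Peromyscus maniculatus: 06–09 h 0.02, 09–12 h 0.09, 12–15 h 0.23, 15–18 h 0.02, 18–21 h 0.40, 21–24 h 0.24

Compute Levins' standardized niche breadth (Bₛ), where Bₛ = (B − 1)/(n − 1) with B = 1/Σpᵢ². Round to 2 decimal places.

Σpᵢ² = 0.02² + 0.09² + 0.23² + 0.02² + 0.40² + 0.24² = 0.0004 + 0.0081 + 0.0529 + 0.0004 + 0.1600 + 0.0576 = 0.2794
B = 1 / 0.2794 = 3.5791
Bₛ = (B − 1)/(n − 1) = (3.5791 − 1)/(6 − 1) = 2.5791/5 = 0.5158

0.52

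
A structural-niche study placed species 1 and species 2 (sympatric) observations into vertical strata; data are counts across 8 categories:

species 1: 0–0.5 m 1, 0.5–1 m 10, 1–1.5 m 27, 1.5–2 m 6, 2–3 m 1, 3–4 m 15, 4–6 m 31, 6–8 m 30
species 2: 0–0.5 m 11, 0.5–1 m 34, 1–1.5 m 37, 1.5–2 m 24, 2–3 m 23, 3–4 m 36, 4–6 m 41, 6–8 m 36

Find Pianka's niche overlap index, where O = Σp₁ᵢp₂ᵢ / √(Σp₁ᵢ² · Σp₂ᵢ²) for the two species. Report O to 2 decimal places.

0.91

Proportions for species 1 (n=121): 1/121=0.0083, 10/121=0.0826, 27/121=0.2231, 6/121=0.0496, 1/121=0.0083, 15/121=0.1240, 31/121=0.2562, 30/121=0.2479
Proportions for species 2 (n=242): 11/242=0.0455, 34/242=0.1405, 37/242=0.1529, 24/242=0.0992, 23/242=0.0950, 36/242=0.1488, 41/242=0.1694, 36/242=0.1488
Σ p₁ᵢp₂ᵢ = 0.000378 + 0.011605 + 0.034112 + 0.004920 + 0.000789 + 0.018451 + 0.043400 + 0.036888 = 0.150543
Σp_1ᵢ² = 0.0083² + 0.0826² + 0.2231² + 0.0496² + 0.0083² + 0.1240² + 0.2562² + 0.2479² = 0.000069 + 0.006823 + 0.049774 + 0.002460 + 0.000069 + 0.015376 + 0.065638 + 0.061454 = 0.201663
Σp_2ᵢ² = 0.0455² + 0.1405² + 0.1529² + 0.0992² + 0.0950² + 0.1488² + 0.1694² + 0.1488² = 0.002070 + 0.019740 + 0.023378 + 0.009841 + 0.009025 + 0.022141 + 0.028696 + 0.022141 = 0.137032
O = 0.150543 / √(0.201663 × 0.137032) = 0.150543 / 0.1662356 = 0.9056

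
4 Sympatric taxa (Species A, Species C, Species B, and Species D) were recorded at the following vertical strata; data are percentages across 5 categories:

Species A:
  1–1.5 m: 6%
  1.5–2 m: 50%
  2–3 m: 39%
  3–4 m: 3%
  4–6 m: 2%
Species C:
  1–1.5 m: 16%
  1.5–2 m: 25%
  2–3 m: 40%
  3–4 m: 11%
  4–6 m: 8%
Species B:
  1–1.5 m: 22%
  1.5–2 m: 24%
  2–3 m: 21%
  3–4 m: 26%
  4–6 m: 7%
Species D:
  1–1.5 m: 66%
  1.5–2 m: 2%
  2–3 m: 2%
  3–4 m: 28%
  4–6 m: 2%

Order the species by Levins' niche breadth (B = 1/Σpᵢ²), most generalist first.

Convert percentages to proportions (divide by 100).
Σp_Aᵢ² = 0.06² + 0.50² + 0.39² + 0.03² + 0.02² = 0.0036 + 0.2500 + 0.1521 + 0.0009 + 0.0004 = 0.4070
B_A = 1 / 0.4070 = 2.4570
Σp_Cᵢ² = 0.16² + 0.25² + 0.40² + 0.11² + 0.08² = 0.0256 + 0.0625 + 0.1600 + 0.0121 + 0.0064 = 0.2666
B_C = 1 / 0.2666 = 3.7509
Σp_Bᵢ² = 0.22² + 0.24² + 0.21² + 0.26² + 0.07² = 0.0484 + 0.0576 + 0.0441 + 0.0676 + 0.0049 = 0.2226
B_B = 1 / 0.2226 = 4.4924
Σp_Dᵢ² = 0.66² + 0.02² + 0.02² + 0.28² + 0.02² = 0.4356 + 0.0004 + 0.0004 + 0.0784 + 0.0004 = 0.5152
B_D = 1 / 0.5152 = 1.9410
Ranking by B (broadest → narrowest): Species B (4.49) > Species C (3.75) > Species A (2.46) > Species D (1.94)

Species B > Species C > Species A > Species D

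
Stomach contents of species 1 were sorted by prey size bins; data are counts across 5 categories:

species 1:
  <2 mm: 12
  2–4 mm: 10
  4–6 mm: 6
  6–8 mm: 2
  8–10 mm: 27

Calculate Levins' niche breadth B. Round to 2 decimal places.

3.21

Proportions for species 1 (n=57): 12/57=0.2105, 10/57=0.1754, 6/57=0.1053, 2/57=0.0351, 27/57=0.4737
Σpᵢ² = 0.2105² + 0.1754² + 0.1053² + 0.0351² + 0.4737² = 0.044310 + 0.030765 + 0.011088 + 0.001232 + 0.224392 = 0.311787
B = 1 / 0.311787 = 3.2073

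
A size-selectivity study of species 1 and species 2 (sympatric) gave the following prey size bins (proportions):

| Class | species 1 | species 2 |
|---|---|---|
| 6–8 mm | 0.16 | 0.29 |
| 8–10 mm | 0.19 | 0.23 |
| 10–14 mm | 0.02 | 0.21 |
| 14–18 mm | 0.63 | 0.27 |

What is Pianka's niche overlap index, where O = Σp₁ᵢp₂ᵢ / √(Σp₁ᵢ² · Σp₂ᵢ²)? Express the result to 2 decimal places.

0.77

Σ p₁ᵢp₂ᵢ = 0.0464 + 0.0437 + 0.0042 + 0.1701 = 0.2644
Σp_1ᵢ² = 0.16² + 0.19² + 0.02² + 0.63² = 0.0256 + 0.0361 + 0.0004 + 0.3969 = 0.4590
Σp_2ᵢ² = 0.29² + 0.23² + 0.21² + 0.27² = 0.0841 + 0.0529 + 0.0441 + 0.0729 = 0.2540
O = 0.2644 / √(0.4590 × 0.2540) = 0.2644 / 0.34145 = 0.7743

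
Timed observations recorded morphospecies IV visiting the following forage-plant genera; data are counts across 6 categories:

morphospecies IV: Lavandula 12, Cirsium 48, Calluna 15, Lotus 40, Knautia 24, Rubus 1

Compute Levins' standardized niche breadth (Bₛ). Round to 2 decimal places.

0.61

Proportions for morphospecies IV (n=140): 12/140=0.0857, 48/140=0.3429, 15/140=0.1071, 40/140=0.2857, 24/140=0.1714, 1/140=0.0071
Σpᵢ² = 0.0857² + 0.3429² + 0.1071² + 0.2857² + 0.1714² + 0.0071² = 0.007344 + 0.117580 + 0.011470 + 0.081624 + 0.029378 + 0.000050 = 0.247446
B = 1 / 0.247446 = 4.0413
Bₛ = (B − 1)/(n − 1) = (4.0413 − 1)/(6 − 1) = 3.0413/5 = 0.6083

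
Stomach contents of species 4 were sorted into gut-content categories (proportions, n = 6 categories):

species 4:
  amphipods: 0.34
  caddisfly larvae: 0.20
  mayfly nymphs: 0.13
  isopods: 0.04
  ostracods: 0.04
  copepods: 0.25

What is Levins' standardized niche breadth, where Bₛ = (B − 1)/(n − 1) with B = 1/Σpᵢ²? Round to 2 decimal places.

Σpᵢ² = 0.34² + 0.20² + 0.13² + 0.04² + 0.04² + 0.25² = 0.1156 + 0.0400 + 0.0169 + 0.0016 + 0.0016 + 0.0625 = 0.2382
B = 1 / 0.2382 = 4.1982
Bₛ = (B − 1)/(n − 1) = (4.1982 − 1)/(6 − 1) = 3.1982/5 = 0.6396

0.64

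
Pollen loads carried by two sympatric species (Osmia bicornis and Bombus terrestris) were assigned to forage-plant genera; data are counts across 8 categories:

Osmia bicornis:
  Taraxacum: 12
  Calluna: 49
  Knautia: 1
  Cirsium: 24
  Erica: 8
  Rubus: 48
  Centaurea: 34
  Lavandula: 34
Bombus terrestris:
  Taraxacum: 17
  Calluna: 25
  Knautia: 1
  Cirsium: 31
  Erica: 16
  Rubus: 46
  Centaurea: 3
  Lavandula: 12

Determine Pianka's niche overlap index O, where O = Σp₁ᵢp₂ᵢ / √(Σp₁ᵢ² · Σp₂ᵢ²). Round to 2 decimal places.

0.86

Proportions for Osmia bicornis (n=210): 12/210=0.0571, 49/210=0.2333, 1/210=0.0048, 24/210=0.1143, 8/210=0.0381, 48/210=0.2286, 34/210=0.1619, 34/210=0.1619
Proportions for Bombus terrestris (n=151): 17/151=0.1126, 25/151=0.1656, 1/151=0.0066, 31/151=0.2053, 16/151=0.1060, 46/151=0.3046, 3/151=0.0199, 12/151=0.0795
Σ p₁ᵢp₂ᵢ = 0.006429 + 0.038634 + 0.000032 + 0.023466 + 0.004039 + 0.069632 + 0.003222 + 0.012871 = 0.158325
Σp_1ᵢ² = 0.0571² + 0.2333² + 0.0048² + 0.1143² + 0.0381² + 0.2286² + 0.1619² + 0.1619² = 0.003260 + 0.054429 + 0.000023 + 0.013064 + 0.001452 + 0.052258 + 0.026212 + 0.026212 = 0.176910
Σp_2ᵢ² = 0.1126² + 0.1656² + 0.0066² + 0.2053² + 0.1060² + 0.3046² + 0.0199² + 0.0795² = 0.012679 + 0.027423 + 0.000044 + 0.042148 + 0.011236 + 0.092781 + 0.000396 + 0.006320 = 0.193027
O = 0.158325 / √(0.176910 × 0.193027) = 0.158325 / 0.1847929 = 0.8568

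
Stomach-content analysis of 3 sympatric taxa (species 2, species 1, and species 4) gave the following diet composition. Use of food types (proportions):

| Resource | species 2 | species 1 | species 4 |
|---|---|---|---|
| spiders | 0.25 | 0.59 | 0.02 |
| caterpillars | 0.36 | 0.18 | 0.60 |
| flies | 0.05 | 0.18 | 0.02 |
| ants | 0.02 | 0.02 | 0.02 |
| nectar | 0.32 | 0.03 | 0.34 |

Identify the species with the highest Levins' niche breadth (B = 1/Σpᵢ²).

Σp_2ᵢ² = 0.25² + 0.36² + 0.05² + 0.02² + 0.32² = 0.0625 + 0.1296 + 0.0025 + 0.0004 + 0.1024 = 0.2974
B_2 = 1 / 0.2974 = 3.3625
Σp_1ᵢ² = 0.59² + 0.18² + 0.18² + 0.02² + 0.03² = 0.3481 + 0.0324 + 0.0324 + 0.0004 + 0.0009 = 0.4142
B_1 = 1 / 0.4142 = 2.4143
Σp_4ᵢ² = 0.02² + 0.60² + 0.02² + 0.02² + 0.34² = 0.0004 + 0.3600 + 0.0004 + 0.0004 + 0.1156 = 0.4768
B_4 = 1 / 0.4768 = 2.0973
Highest B → broadest niche (most generalist): species 2 (B = 3.36).

species 2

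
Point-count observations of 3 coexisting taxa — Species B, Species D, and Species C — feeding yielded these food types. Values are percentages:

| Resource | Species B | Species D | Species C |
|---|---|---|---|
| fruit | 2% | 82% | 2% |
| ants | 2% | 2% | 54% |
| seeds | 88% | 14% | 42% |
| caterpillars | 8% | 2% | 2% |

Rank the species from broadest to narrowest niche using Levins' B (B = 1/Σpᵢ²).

Species C > Species D > Species B

Convert percentages to proportions (divide by 100).
Σp_Bᵢ² = 0.02² + 0.02² + 0.88² + 0.08² = 0.0004 + 0.0004 + 0.7744 + 0.0064 = 0.7816
B_B = 1 / 0.7816 = 1.2794
Σp_Dᵢ² = 0.82² + 0.02² + 0.14² + 0.02² = 0.6724 + 0.0004 + 0.0196 + 0.0004 = 0.6928
B_D = 1 / 0.6928 = 1.4434
Σp_Cᵢ² = 0.02² + 0.54² + 0.42² + 0.02² = 0.0004 + 0.2916 + 0.1764 + 0.0004 = 0.4688
B_C = 1 / 0.4688 = 2.1331
Ranking by B (broadest → narrowest): Species C (2.13) > Species D (1.44) > Species B (1.28)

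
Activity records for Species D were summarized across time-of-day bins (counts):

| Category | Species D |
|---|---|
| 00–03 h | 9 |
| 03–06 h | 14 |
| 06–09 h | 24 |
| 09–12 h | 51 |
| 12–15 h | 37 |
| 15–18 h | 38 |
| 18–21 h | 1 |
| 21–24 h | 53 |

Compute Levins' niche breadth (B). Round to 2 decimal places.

5.68

Proportions for Species D (n=227): 9/227=0.0396, 14/227=0.0617, 24/227=0.1057, 51/227=0.2247, 37/227=0.1630, 38/227=0.1674, 1/227=0.0044, 53/227=0.2335
Σpᵢ² = 0.0396² + 0.0617² + 0.1057² + 0.2247² + 0.1630² + 0.1674² + 0.0044² + 0.2335² = 0.001568 + 0.003807 + 0.011172 + 0.050490 + 0.026569 + 0.028023 + 0.000019 + 0.054522 = 0.176170
B = 1 / 0.176170 = 5.6763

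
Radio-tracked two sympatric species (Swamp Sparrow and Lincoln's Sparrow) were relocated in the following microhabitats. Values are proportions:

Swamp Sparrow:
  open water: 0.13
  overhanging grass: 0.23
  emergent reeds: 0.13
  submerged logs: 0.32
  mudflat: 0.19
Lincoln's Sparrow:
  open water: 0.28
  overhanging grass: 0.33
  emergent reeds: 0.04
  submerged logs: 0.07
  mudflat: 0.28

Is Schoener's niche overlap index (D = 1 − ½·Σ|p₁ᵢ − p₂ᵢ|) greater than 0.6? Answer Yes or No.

Yes

Σ|p₁ᵢ − p₂ᵢ| = 0.15 + 0.10 + 0.09 + 0.25 + 0.09 = 0.68
D = 1 − ½ × 0.68 = 1 − 0.340 = 0.6600
D = 0.6600 > 0.6 → Yes.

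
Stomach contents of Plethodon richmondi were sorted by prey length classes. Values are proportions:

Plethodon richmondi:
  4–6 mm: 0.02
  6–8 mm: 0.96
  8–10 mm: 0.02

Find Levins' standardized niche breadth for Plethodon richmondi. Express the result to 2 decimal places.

Σpᵢ² = 0.02² + 0.96² + 0.02² = 0.0004 + 0.9216 + 0.0004 = 0.9224
B = 1 / 0.9224 = 1.0841
Bₛ = (B − 1)/(n − 1) = (1.0841 − 1)/(3 − 1) = 0.0841/2 = 0.0421

0.04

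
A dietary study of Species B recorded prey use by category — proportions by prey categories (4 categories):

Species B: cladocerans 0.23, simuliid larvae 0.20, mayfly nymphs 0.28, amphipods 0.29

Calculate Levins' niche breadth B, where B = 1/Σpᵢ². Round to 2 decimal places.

3.92

Σpᵢ² = 0.23² + 0.20² + 0.28² + 0.29² = 0.0529 + 0.0400 + 0.0784 + 0.0841 = 0.2554
B = 1 / 0.2554 = 3.9154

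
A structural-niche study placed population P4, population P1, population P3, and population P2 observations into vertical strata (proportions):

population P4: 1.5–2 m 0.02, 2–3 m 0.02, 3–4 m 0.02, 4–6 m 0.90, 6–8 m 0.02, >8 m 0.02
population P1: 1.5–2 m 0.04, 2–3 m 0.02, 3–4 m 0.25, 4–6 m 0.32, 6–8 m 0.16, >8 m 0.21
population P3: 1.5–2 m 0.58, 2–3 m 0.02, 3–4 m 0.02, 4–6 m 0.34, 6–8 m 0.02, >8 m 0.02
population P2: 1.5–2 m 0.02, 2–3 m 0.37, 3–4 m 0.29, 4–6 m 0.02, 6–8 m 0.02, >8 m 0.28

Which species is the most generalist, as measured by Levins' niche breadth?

Σp_P4ᵢ² = 0.02² + 0.02² + 0.02² + 0.90² + 0.02² + 0.02² = 0.0004 + 0.0004 + 0.0004 + 0.8100 + 0.0004 + 0.0004 = 0.8120
B_P4 = 1 / 0.8120 = 1.2315
Σp_P1ᵢ² = 0.04² + 0.02² + 0.25² + 0.32² + 0.16² + 0.21² = 0.0016 + 0.0004 + 0.0625 + 0.1024 + 0.0256 + 0.0441 = 0.2366
B_P1 = 1 / 0.2366 = 4.2265
Σp_P3ᵢ² = 0.58² + 0.02² + 0.02² + 0.34² + 0.02² + 0.02² = 0.3364 + 0.0004 + 0.0004 + 0.1156 + 0.0004 + 0.0004 = 0.4536
B_P3 = 1 / 0.4536 = 2.2046
Σp_P2ᵢ² = 0.02² + 0.37² + 0.29² + 0.02² + 0.02² + 0.28² = 0.0004 + 0.1369 + 0.0841 + 0.0004 + 0.0004 + 0.0784 = 0.3006
B_P2 = 1 / 0.3006 = 3.3267
Highest B → broadest niche (most generalist): population P1 (B = 4.23).

population P1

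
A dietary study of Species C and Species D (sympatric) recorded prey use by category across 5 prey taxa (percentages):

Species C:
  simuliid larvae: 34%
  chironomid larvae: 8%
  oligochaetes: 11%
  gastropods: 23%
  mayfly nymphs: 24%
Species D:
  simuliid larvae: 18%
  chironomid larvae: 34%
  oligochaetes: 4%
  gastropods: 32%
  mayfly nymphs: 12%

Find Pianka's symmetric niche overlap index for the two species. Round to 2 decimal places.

Convert percentages to proportions (divide by 100).
Σ p₁ᵢp₂ᵢ = 0.0612 + 0.0272 + 0.0044 + 0.0736 + 0.0288 = 0.1952
Σp_1ᵢ² = 0.34² + 0.08² + 0.11² + 0.23² + 0.24² = 0.1156 + 0.0064 + 0.0121 + 0.0529 + 0.0576 = 0.2446
Σp_2ᵢ² = 0.18² + 0.34² + 0.04² + 0.32² + 0.12² = 0.0324 + 0.1156 + 0.0016 + 0.1024 + 0.0144 = 0.2664
O = 0.1952 / √(0.2446 × 0.2664) = 0.1952 / 0.25527 = 0.7647

0.76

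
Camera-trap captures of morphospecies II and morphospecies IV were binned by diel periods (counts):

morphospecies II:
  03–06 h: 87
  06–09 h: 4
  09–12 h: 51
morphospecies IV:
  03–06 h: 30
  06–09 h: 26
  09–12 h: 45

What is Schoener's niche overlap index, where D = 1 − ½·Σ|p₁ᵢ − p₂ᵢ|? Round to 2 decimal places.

0.68

Proportions for morphospecies II (n=142): 87/142=0.6127, 4/142=0.0282, 51/142=0.3592
Proportions for morphospecies IV (n=101): 30/101=0.2970, 26/101=0.2574, 45/101=0.4455
Σ|p₁ᵢ − p₂ᵢ| = 0.3157 + 0.2292 + 0.0863 = 0.6312
D = 1 − ½ × 0.6312 = 1 − 0.31560 = 0.68440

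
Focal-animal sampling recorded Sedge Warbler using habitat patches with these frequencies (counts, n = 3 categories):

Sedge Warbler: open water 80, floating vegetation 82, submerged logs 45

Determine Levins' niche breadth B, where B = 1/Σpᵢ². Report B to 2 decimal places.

Proportions for Sedge Warbler (n=207): 80/207=0.3865, 82/207=0.3961, 45/207=0.2174
Σpᵢ² = 0.3865² + 0.3961² + 0.2174² = 0.149382 + 0.156895 + 0.047263 = 0.353540
B = 1 / 0.353540 = 2.8285

2.83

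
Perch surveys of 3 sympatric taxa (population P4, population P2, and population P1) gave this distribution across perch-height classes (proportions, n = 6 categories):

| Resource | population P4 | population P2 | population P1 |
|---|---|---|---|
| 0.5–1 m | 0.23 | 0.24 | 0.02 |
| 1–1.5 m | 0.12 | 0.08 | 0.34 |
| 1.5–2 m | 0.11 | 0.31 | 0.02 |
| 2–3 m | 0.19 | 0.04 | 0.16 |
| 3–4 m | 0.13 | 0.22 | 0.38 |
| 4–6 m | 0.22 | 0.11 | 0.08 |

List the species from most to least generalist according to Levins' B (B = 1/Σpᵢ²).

population P4 > population P2 > population P1

Σp_P4ᵢ² = 0.23² + 0.12² + 0.11² + 0.19² + 0.13² + 0.22² = 0.0529 + 0.0144 + 0.0121 + 0.0361 + 0.0169 + 0.0484 = 0.1808
B_P4 = 1 / 0.1808 = 5.5310
Σp_P2ᵢ² = 0.24² + 0.08² + 0.31² + 0.04² + 0.22² + 0.11² = 0.0576 + 0.0064 + 0.0961 + 0.0016 + 0.0484 + 0.0121 = 0.2222
B_P2 = 1 / 0.2222 = 4.5005
Σp_P1ᵢ² = 0.02² + 0.34² + 0.02² + 0.16² + 0.38² + 0.08² = 0.0004 + 0.1156 + 0.0004 + 0.0256 + 0.1444 + 0.0064 = 0.2928
B_P1 = 1 / 0.2928 = 3.4153
Ranking by B (broadest → narrowest): population P4 (5.53) > population P2 (4.50) > population P1 (3.42)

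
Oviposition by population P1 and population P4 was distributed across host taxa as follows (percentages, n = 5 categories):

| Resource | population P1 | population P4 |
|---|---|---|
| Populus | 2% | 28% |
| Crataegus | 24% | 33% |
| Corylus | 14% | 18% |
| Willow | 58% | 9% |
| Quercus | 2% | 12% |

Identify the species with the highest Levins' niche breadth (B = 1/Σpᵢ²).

population P4

Convert percentages to proportions (divide by 100).
Σp_P1ᵢ² = 0.02² + 0.24² + 0.14² + 0.58² + 0.02² = 0.0004 + 0.0576 + 0.0196 + 0.3364 + 0.0004 = 0.4144
B_P1 = 1 / 0.4144 = 2.4131
Σp_P4ᵢ² = 0.28² + 0.33² + 0.18² + 0.09² + 0.12² = 0.0784 + 0.1089 + 0.0324 + 0.0081 + 0.0144 = 0.2422
B_P4 = 1 / 0.2422 = 4.1288
Highest B → broadest niche (most generalist): population P4 (B = 4.13).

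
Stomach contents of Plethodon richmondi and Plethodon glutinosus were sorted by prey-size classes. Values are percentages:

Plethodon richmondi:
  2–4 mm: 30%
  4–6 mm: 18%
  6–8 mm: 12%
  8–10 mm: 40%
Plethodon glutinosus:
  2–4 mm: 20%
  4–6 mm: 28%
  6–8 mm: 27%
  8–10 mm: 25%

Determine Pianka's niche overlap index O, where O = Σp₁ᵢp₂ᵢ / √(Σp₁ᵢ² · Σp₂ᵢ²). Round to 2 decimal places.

0.88

Convert percentages to proportions (divide by 100).
Σ p₁ᵢp₂ᵢ = 0.0600 + 0.0504 + 0.0324 + 0.1000 = 0.2428
Σp_1ᵢ² = 0.30² + 0.18² + 0.12² + 0.40² = 0.0900 + 0.0324 + 0.0144 + 0.1600 = 0.2968
Σp_2ᵢ² = 0.20² + 0.28² + 0.27² + 0.25² = 0.0400 + 0.0784 + 0.0729 + 0.0625 = 0.2538
O = 0.2428 / √(0.2968 × 0.2538) = 0.2428 / 0.27446 = 0.8846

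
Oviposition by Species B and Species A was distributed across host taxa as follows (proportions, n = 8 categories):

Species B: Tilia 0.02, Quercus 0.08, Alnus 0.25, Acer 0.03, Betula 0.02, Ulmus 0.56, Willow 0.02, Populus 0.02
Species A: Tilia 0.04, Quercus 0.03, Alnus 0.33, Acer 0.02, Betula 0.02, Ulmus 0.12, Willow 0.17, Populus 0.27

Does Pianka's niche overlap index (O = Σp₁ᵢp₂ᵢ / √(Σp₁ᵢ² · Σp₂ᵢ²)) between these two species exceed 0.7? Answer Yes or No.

No

Σ p₁ᵢp₂ᵢ = 0.0008 + 0.0024 + 0.0825 + 0.0006 + 0.0004 + 0.0672 + 0.0034 + 0.0054 = 0.1627
Σp_1ᵢ² = 0.02² + 0.08² + 0.25² + 0.03² + 0.02² + 0.56² + 0.02² + 0.02² = 0.0004 + 0.0064 + 0.0625 + 0.0009 + 0.0004 + 0.3136 + 0.0004 + 0.0004 = 0.3850
Σp_2ᵢ² = 0.04² + 0.03² + 0.33² + 0.02² + 0.02² + 0.12² + 0.17² + 0.27² = 0.0016 + 0.0009 + 0.1089 + 0.0004 + 0.0004 + 0.0144 + 0.0289 + 0.0729 = 0.2284
O = 0.1627 / √(0.3850 × 0.2284) = 0.1627 / 0.29654 = 0.5487
O = 0.5487 < 0.7 → No.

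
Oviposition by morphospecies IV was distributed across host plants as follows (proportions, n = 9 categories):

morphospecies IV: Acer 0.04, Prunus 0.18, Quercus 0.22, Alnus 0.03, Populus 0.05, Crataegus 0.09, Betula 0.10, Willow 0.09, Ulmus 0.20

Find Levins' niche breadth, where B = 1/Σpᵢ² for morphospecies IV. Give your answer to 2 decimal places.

6.58

Σpᵢ² = 0.04² + 0.18² + 0.22² + 0.03² + 0.05² + 0.09² + 0.10² + 0.09² + 0.20² = 0.0016 + 0.0324 + 0.0484 + 0.0009 + 0.0025 + 0.0081 + 0.0100 + 0.0081 + 0.0400 = 0.1520
B = 1 / 0.1520 = 6.5789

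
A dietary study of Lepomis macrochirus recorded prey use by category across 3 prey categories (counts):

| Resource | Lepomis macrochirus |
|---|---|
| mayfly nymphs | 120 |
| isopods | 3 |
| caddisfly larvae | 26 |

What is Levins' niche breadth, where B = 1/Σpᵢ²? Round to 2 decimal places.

1.47

Proportions for Lepomis macrochirus (n=149): 120/149=0.8054, 3/149=0.0201, 26/149=0.1745
Σpᵢ² = 0.8054² + 0.0201² + 0.1745² = 0.648669 + 0.000404 + 0.030450 = 0.679523
B = 1 / 0.679523 = 1.4716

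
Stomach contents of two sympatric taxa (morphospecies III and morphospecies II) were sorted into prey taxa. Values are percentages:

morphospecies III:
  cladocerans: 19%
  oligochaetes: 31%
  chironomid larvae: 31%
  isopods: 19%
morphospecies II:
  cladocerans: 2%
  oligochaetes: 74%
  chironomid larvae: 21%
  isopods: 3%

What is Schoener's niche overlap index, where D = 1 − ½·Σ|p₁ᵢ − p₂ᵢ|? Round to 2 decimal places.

Convert percentages to proportions (divide by 100).
Σ|p₁ᵢ − p₂ᵢ| = 0.17 + 0.43 + 0.10 + 0.16 = 0.86
D = 1 − ½ × 0.86 = 1 − 0.430 = 0.5700

0.57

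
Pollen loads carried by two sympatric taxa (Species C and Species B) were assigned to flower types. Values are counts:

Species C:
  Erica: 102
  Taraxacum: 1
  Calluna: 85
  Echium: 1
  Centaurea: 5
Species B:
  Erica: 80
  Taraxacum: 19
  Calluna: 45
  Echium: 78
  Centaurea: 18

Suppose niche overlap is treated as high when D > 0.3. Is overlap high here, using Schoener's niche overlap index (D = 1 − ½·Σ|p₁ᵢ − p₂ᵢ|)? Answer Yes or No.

Yes

Proportions for Species C (n=194): 102/194=0.5258, 1/194=0.0052, 85/194=0.4381, 1/194=0.0052, 5/194=0.0258
Proportions for Species B (n=240): 80/240=0.3333, 19/240=0.0792, 45/240=0.1875, 78/240=0.3250, 18/240=0.0750
Σ|p₁ᵢ − p₂ᵢ| = 0.1925 + 0.0740 + 0.2506 + 0.3198 + 0.0492 = 0.8861
D = 1 − ½ × 0.8861 = 1 − 0.44305 = 0.55695
D = 0.55695 > 0.3 → Yes.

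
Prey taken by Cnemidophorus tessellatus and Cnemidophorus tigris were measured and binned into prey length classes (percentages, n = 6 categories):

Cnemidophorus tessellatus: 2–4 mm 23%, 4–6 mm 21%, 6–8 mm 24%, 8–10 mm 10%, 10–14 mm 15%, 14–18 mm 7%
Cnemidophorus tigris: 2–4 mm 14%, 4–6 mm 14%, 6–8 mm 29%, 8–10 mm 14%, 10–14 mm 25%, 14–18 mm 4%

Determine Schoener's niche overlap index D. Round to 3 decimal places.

Convert percentages to proportions (divide by 100).
Σ|p₁ᵢ − p₂ᵢ| = 0.09 + 0.07 + 0.05 + 0.04 + 0.10 + 0.03 = 0.38
D = 1 − ½ × 0.38 = 1 − 0.190 = 0.81000

0.810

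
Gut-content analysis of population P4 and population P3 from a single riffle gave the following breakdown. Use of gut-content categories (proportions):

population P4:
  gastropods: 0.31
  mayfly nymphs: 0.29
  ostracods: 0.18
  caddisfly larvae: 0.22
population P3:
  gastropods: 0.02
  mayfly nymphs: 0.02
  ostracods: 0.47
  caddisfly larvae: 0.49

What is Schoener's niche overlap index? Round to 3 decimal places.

Σ|p₁ᵢ − p₂ᵢ| = 0.29 + 0.27 + 0.29 + 0.27 = 1.12
D = 1 − ½ × 1.12 = 1 − 0.560 = 0.44000

0.440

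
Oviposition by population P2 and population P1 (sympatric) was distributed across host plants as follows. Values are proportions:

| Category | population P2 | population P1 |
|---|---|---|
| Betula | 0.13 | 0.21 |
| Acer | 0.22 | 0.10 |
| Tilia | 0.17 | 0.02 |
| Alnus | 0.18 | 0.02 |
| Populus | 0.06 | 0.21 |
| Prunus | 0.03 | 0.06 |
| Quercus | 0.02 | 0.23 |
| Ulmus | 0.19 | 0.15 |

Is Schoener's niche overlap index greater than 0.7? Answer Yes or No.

No

Σ|p₁ᵢ − p₂ᵢ| = 0.08 + 0.12 + 0.15 + 0.16 + 0.15 + 0.03 + 0.21 + 0.04 = 0.94
D = 1 − ½ × 0.94 = 1 − 0.470 = 0.5300
D = 0.5300 < 0.7 → No.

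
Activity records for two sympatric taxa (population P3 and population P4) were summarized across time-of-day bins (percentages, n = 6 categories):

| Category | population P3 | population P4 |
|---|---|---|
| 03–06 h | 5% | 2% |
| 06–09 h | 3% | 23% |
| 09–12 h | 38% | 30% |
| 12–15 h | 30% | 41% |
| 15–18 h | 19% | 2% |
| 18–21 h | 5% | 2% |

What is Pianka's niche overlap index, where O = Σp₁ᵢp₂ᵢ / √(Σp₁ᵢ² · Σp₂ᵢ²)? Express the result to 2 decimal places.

0.85

Convert percentages to proportions (divide by 100).
Σ p₁ᵢp₂ᵢ = 0.0010 + 0.0069 + 0.1140 + 0.1230 + 0.0038 + 0.0010 = 0.2497
Σp_1ᵢ² = 0.05² + 0.03² + 0.38² + 0.30² + 0.19² + 0.05² = 0.0025 + 0.0009 + 0.1444 + 0.0900 + 0.0361 + 0.0025 = 0.2764
Σp_2ᵢ² = 0.02² + 0.23² + 0.30² + 0.41² + 0.02² + 0.02² = 0.0004 + 0.0529 + 0.0900 + 0.1681 + 0.0004 + 0.0004 = 0.3122
O = 0.2497 / √(0.2764 × 0.3122) = 0.2497 / 0.29376 = 0.8500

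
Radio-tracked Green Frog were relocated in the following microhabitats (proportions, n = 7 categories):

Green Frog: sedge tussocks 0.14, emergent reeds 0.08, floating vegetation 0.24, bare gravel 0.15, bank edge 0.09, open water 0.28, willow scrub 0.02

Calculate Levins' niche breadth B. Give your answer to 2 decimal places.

5.18

Σpᵢ² = 0.14² + 0.08² + 0.24² + 0.15² + 0.09² + 0.28² + 0.02² = 0.0196 + 0.0064 + 0.0576 + 0.0225 + 0.0081 + 0.0784 + 0.0004 = 0.1930
B = 1 / 0.1930 = 5.1813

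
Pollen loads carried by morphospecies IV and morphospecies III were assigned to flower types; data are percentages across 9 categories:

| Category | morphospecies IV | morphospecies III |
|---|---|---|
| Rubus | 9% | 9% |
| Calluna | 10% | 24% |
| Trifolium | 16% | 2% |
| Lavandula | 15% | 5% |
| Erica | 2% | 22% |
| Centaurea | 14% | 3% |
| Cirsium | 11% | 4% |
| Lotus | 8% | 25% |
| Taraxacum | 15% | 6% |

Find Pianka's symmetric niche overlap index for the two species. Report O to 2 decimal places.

0.55

Convert percentages to proportions (divide by 100).
Σ p₁ᵢp₂ᵢ = 0.0081 + 0.0240 + 0.0032 + 0.0075 + 0.0044 + 0.0042 + 0.0044 + 0.0200 + 0.0090 = 0.0848
Σp_1ᵢ² = 0.09² + 0.10² + 0.16² + 0.15² + 0.02² + 0.14² + 0.11² + 0.08² + 0.15² = 0.0081 + 0.0100 + 0.0256 + 0.0225 + 0.0004 + 0.0196 + 0.0121 + 0.0064 + 0.0225 = 0.1272
Σp_2ᵢ² = 0.09² + 0.24² + 0.02² + 0.05² + 0.22² + 0.03² + 0.04² + 0.25² + 0.06² = 0.0081 + 0.0576 + 0.0004 + 0.0025 + 0.0484 + 0.0009 + 0.0016 + 0.0625 + 0.0036 = 0.1856
O = 0.0848 / √(0.1272 × 0.1856) = 0.0848 / 0.15365 = 0.5519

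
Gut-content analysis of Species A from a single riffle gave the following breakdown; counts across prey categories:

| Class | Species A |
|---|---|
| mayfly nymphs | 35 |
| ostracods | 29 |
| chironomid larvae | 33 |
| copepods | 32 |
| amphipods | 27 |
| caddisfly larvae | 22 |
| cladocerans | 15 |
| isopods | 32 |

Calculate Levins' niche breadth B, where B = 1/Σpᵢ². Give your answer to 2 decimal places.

Proportions for Species A (n=225): 35/225=0.1556, 29/225=0.1289, 33/225=0.1467, 32/225=0.1422, 27/225=0.1200, 22/225=0.0978, 15/225=0.0667, 32/225=0.1422
Σpᵢ² = 0.1556² + 0.1289² + 0.1467² + 0.1422² + 0.1200² + 0.0978² + 0.0667² + 0.1422² = 0.024211 + 0.016615 + 0.021521 + 0.020221 + 0.014400 + 0.009565 + 0.004449 + 0.020221 = 0.131203
B = 1 / 0.131203 = 7.6218

7.62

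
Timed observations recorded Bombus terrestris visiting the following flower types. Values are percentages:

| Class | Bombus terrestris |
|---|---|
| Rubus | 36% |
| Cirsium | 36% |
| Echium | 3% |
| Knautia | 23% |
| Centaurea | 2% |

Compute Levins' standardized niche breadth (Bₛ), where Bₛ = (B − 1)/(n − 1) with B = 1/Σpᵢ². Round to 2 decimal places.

Convert percentages to proportions (divide by 100).
Σpᵢ² = 0.36² + 0.36² + 0.03² + 0.23² + 0.02² = 0.1296 + 0.1296 + 0.0009 + 0.0529 + 0.0004 = 0.3134
B = 1 / 0.3134 = 3.1908
Bₛ = (B − 1)/(n − 1) = (3.1908 − 1)/(5 − 1) = 2.1908/4 = 0.5477

0.55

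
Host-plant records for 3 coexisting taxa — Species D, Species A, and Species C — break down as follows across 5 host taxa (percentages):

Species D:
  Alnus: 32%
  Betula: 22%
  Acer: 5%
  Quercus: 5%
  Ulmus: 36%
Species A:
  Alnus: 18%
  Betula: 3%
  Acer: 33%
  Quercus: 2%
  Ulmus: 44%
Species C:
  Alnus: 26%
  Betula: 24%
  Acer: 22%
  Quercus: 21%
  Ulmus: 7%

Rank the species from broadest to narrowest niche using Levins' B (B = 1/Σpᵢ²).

Species C > Species D > Species A

Convert percentages to proportions (divide by 100).
Σp_Dᵢ² = 0.32² + 0.22² + 0.05² + 0.05² + 0.36² = 0.1024 + 0.0484 + 0.0025 + 0.0025 + 0.1296 = 0.2854
B_D = 1 / 0.2854 = 3.5039
Σp_Aᵢ² = 0.18² + 0.03² + 0.33² + 0.02² + 0.44² = 0.0324 + 0.0009 + 0.1089 + 0.0004 + 0.1936 = 0.3362
B_A = 1 / 0.3362 = 2.9744
Σp_Cᵢ² = 0.26² + 0.24² + 0.22² + 0.21² + 0.07² = 0.0676 + 0.0576 + 0.0484 + 0.0441 + 0.0049 = 0.2226
B_C = 1 / 0.2226 = 4.4924
Ranking by B (broadest → narrowest): Species C (4.49) > Species D (3.50) > Species A (2.97)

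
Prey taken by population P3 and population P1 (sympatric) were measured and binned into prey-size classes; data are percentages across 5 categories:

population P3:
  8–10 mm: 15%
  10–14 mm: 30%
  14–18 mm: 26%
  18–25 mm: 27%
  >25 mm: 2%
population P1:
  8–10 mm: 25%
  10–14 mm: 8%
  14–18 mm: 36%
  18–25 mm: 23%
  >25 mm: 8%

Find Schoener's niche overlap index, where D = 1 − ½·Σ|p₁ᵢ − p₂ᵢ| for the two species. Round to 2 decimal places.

0.74

Convert percentages to proportions (divide by 100).
Σ|p₁ᵢ − p₂ᵢ| = 0.10 + 0.22 + 0.10 + 0.04 + 0.06 = 0.52
D = 1 − ½ × 0.52 = 1 − 0.260 = 0.7400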